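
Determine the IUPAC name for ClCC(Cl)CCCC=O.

5,6-dichlorohexanal

The longest chain bearing the –CHO group is 6 carbons long (hexane).
The highest-priority functional group is an aldehyde (terminal –CHO), so the name ends in -al.
Choose the numbering such that the aldehyde carbon is C-1 by definition.
That gives chloro groups at C-5 and C-6.
The name is 5,6-dichlorohexanal.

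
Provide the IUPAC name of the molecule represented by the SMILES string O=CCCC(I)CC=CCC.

4-iodonon-6-enal

Counting along the main chain through the –CHO group and the multiple bond gives 9 carbons: the parent is nonane.
The principal characteristic group is an aldehyde (terminal –CHO), named with the suffix -al.
There is one C=C double bond, indicated by the ending -ene.
Choose the numbering such that the aldehyde carbon is C-1 by definition.
With this numbering: the double bond between C-6 and C-7; an iodo group at C-4.
Assembling the pieces gives 4-iodonon-6-enal.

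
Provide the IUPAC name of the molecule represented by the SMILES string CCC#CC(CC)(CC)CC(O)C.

Counting along the main chain through the –OH group and the multiple bond gives 8 carbons: the parent is octane.
An alcohol (–OH) is the principal characteristic group, giving the suffix -ol.
A C≡C triple bond in the chain gives the infix -yne-.
Number the chain so that numbering from this end puts the hydroxyl group at C-2 rather than C-7.
This places the hydroxyl at C-2; the triple bond between C-5 and C-6; two ethyl groups at C-4.
Putting it together: 4,4-diethyloct-5-yn-2-ol.

4,4-diethyloct-5-yn-2-ol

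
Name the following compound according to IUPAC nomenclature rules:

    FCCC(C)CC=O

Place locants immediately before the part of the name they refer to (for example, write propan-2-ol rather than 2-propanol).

5-fluoro-3-methylpentanal

The longest chain bearing the –CHO group is 5 carbons long (pentane).
The principal characteristic group is an aldehyde (terminal –CHO), named with the suffix -al.
Choose the numbering such that the aldehyde carbon is C-1 by definition.
This places a fluoro group at C-5; a methyl group at C-3.
Prefixes are listed alphabetically: fluoro, methyl.
Assembling the pieces gives 5-fluoro-3-methylpentanal.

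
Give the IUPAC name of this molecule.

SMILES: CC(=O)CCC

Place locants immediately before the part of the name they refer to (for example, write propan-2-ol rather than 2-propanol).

The longest chain bearing the carbonyl is 5 carbons long (pentane).
The principal characteristic group is a ketone (C=O on an internal carbon), named with the suffix -one.
Choose the numbering such that numbering from this end puts the carbonyl group at C-2 rather than C-4.
With this numbering: the carbonyl at C-2.
Putting it together: pentan-2-one.

pentan-2-one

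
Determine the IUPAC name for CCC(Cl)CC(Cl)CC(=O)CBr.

The longest chain bearing the carbonyl is 8 carbons long (octane).
A ketone (C=O on an internal carbon) is the principal characteristic group, giving the suffix -one.
Choose the numbering such that numbering from this end puts the carbonyl group at C-2 rather than C-7.
That gives the carbonyl at C-2; a bromo group at C-1; chloro groups at C-4 and C-6.
Substituent prefixes are cited in alphabetical order (multiplying prefixes like di-/tri- are ignored for ordering).
Putting it together: 1-bromo-4,6-dichlorooctan-2-one.

1-bromo-4,6-dichlorooctan-2-one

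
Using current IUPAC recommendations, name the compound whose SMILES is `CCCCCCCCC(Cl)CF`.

2-chloro-1-fluorodecane

The longest continuous carbon chain has 10 atoms, so the parent hydride is decane.
The numbering direction is chosen so that the substituent locant set {1,2} is lower than {9,10} at the first point of difference.
This places a chloro group at C-2; a fluoro group at C-1.
Prefixes are listed alphabetically: chloro, fluoro.
Putting it together: 2-chloro-1-fluorodecane.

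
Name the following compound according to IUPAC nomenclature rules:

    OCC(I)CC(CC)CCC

4-ethyl-2-iodoheptan-1-ol

Counting along the main chain through the –OH group gives 7 carbons: the parent is heptane.
The highest-priority functional group is an alcohol (–OH), so the name ends in -ol.
Number the chain so that numbering from this end puts the hydroxyl group at C-1 rather than C-7.
With this numbering: the hydroxyl at C-1; an ethyl group at C-4; an iodo group at C-2.
The substituents are ordered alphabetically, ignoring any di-/tri- multipliers.
Assembling the pieces gives 4-ethyl-2-iodoheptan-1-ol.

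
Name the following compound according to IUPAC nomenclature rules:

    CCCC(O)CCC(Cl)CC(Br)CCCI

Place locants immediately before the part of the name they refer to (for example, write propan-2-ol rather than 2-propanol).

9-bromo-7-chloro-12-iodododecan-4-ol

The longest chain bearing the –OH group is 12 carbons long (dodecane).
The principal characteristic group is an alcohol (–OH), named with the suffix -ol.
Number the chain so that numbering from this end puts the hydroxyl group at C-4 rather than C-9.
That gives the hydroxyl at C-4; a bromo group at C-9; a chloro group at C-7; an iodo group at C-12.
Prefixes are listed alphabetically: bromo, chloro, iodo.
The name is 9-bromo-7-chloro-12-iodododecan-4-ol.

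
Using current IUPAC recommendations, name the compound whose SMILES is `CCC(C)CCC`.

The longest continuous carbon chain has 6 atoms, so the parent hydride is hexane.
The numbering direction is chosen so that the substituent locant set {3} is lower than {4} at the first point of difference.
With this numbering: a methyl group at C-3.
The name is 3-methylhexane.

3-methylhexane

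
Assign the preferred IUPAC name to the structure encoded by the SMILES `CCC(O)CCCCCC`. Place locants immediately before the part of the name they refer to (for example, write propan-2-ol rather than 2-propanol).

Counting along the main chain through the –OH group gives 9 carbons: the parent is nonane.
The highest-priority functional group is an alcohol (–OH), so the name ends in -ol.
Number the chain so that numbering from this end puts the hydroxyl group at C-3 rather than C-7.
With this numbering: the hydroxyl at C-3.
The name is nonan-3-ol.

nonan-3-ol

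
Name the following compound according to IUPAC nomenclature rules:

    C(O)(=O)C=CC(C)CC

4-methylhex-2-enoic acid

The longest carbon chain that includes the –COOH group and the multiple bond has 6 carbons, so the parent hydride is hexane.
The principal characteristic group is a carboxylic acid (terminal –COOH), named with the suffix -oic acid.
A C=C double bond in the chain gives the infix -ene-.
Number the chain so that the carboxylic acid carbon is C-1 by definition.
With this numbering: the double bond between C-2 and C-3; a methyl group at C-4.
Assembling the pieces gives 4-methylhex-2-enoic acid.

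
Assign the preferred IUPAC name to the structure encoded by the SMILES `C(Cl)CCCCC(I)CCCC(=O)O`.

The longest chain bearing the –COOH group is 10 carbons long (decane).
The principal characteristic group is a carboxylic acid (terminal –COOH), named with the suffix -oic acid.
Number the chain so that the carboxylic acid carbon is C-1 by definition.
With this numbering: a chloro group at C-10; an iodo group at C-5.
Substituent prefixes are cited in alphabetical order (multiplying prefixes like di-/tri- are ignored for ordering).
Putting it together: 10-chloro-5-iododecanoic acid.

10-chloro-5-iododecanoic acid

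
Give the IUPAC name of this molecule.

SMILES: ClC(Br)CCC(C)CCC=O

Counting along the main chain through the –CHO group gives 7 carbons: the parent is heptane.
The principal characteristic group is an aldehyde (terminal –CHO), named with the suffix -al.
Number the chain so that the aldehyde carbon is C-1 by definition.
With this numbering: a bromo group at C-7; a chloro group at C-7; a methyl group at C-4.
Substituent prefixes are cited in alphabetical order (multiplying prefixes like di-/tri- are ignored for ordering).
Putting it together: 7-bromo-7-chloro-4-methylheptanal.

7-bromo-7-chloro-4-methylheptanal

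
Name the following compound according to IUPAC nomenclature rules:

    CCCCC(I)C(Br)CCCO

4-bromo-5-iodononan-1-ol

Counting along the main chain through the –OH group gives 9 carbons: the parent is nonane.
An alcohol (–OH) is the principal characteristic group, giving the suffix -ol.
The numbering direction is chosen so that numbering from this end puts the hydroxyl group at C-1 rather than C-9.
That gives the hydroxyl at C-1; a bromo group at C-4; an iodo group at C-5.
The substituents are ordered alphabetically, ignoring any di-/tri- multipliers.
Assembling the pieces gives 4-bromo-5-iodononan-1-ol.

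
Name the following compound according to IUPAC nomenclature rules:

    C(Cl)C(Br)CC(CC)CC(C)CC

The longest continuous carbon chain has 8 atoms, so the parent hydride is octane.
Number the chain so that the substituent locant set {1,2,4,6} is lower than {3,5,7,8} at the first point of difference.
This places a bromo group at C-2; a chloro group at C-1; an ethyl group at C-4; a methyl group at C-6.
Substituent prefixes are cited in alphabetical order (multiplying prefixes like di-/tri- are ignored for ordering).
The name is 2-bromo-1-chloro-4-ethyl-6-methyloctane.

2-bromo-1-chloro-4-ethyl-6-methyloctane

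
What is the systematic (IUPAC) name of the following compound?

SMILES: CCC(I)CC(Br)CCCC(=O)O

5-bromo-7-iodononanoic acid

Counting along the main chain through the –COOH group gives 9 carbons: the parent is nonane.
The principal characteristic group is a carboxylic acid (terminal –COOH), named with the suffix -oic acid.
Number the chain so that the carboxylic acid carbon is C-1 by definition.
This places a bromo group at C-5; an iodo group at C-7.
The substituents are ordered alphabetically, ignoring any di-/tri- multipliers.
The name is 5-bromo-7-iodononanoic acid.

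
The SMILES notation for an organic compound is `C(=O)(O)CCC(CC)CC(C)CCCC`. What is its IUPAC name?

4-ethyl-6-methyldecanoic acid

The longest carbon chain that includes the –COOH group has 10 carbons, so the parent hydride is decane.
A carboxylic acid (terminal –COOH) is the principal characteristic group, giving the suffix -oic acid.
Number the chain so that the carboxylic acid carbon is C-1 by definition.
This places an ethyl group at C-4; a methyl group at C-6.
Substituent prefixes are cited in alphabetical order (multiplying prefixes like di-/tri- are ignored for ordering).
Putting it together: 4-ethyl-6-methyldecanoic acid.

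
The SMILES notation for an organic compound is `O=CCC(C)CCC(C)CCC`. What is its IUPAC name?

3,6-dimethylnonanal

The longest chain bearing the –CHO group is 9 carbons long (nonane).
The highest-priority functional group is an aldehyde (terminal –CHO), so the name ends in -al.
The numbering direction is chosen so that the aldehyde carbon is C-1 by definition.
With this numbering: methyl groups at C-3 and C-6.
Assembling the pieces gives 3,6-dimethylnonanal.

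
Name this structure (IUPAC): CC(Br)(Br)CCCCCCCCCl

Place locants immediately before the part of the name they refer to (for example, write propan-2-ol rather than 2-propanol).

9,9-dibromo-1-chlorodecane

The longest carbon chain is 10 atoms: the parent is decane.
The numbering direction is chosen so that the substituent locant set {1,9,9} is lower than {2,2,10} at the first point of difference.
That gives two bromo groups at C-9; a chloro group at C-1.
The substituents are ordered alphabetically, ignoring any di-/tri- multipliers.
Assembling the pieces gives 9,9-dibromo-1-chlorodecane.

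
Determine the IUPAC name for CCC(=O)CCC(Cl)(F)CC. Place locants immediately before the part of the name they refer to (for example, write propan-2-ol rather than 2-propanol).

The longest carbon chain that includes the carbonyl has 8 carbons, so the parent hydride is octane.
The principal characteristic group is a ketone (C=O on an internal carbon), named with the suffix -one.
Choose the numbering such that numbering from this end puts the carbonyl group at C-3 rather than C-6.
That gives the carbonyl at C-3; a chloro group at C-6; a fluoro group at C-6.
Substituent prefixes are cited in alphabetical order (multiplying prefixes like di-/tri- are ignored for ordering).
Assembling the pieces gives 6-chloro-6-fluorooctan-3-one.

6-chloro-6-fluorooctan-3-one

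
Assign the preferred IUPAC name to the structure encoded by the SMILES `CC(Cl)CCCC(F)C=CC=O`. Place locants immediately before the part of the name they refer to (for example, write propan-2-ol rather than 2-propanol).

The longest chain bearing the –CHO group and the multiple bond is 9 carbons long (nonane).
An aldehyde (terminal –CHO) is the principal characteristic group, giving the suffix -al.
There is one C=C double bond, indicated by the ending -ene.
The numbering direction is chosen so that the aldehyde carbon is C-1 by definition.
With this numbering: the double bond between C-2 and C-3; a chloro group at C-8; a fluoro group at C-4.
Prefixes are listed alphabetically: chloro, fluoro.
Assembling the pieces gives 8-chloro-4-fluoronon-2-enal.

8-chloro-4-fluoronon-2-enal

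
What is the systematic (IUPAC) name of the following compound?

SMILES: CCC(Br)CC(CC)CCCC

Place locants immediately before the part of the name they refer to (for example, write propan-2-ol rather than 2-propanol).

The parent chain contains 9 carbons (nonane).
Choose the numbering such that the substituent locant set {3,5} is lower than {5,7} at the first point of difference.
That gives a bromo group at C-3; an ethyl group at C-5.
Substituent prefixes are cited in alphabetical order (multiplying prefixes like di-/tri- are ignored for ordering).
Assembling the pieces gives 3-bromo-5-ethylnonane.

3-bromo-5-ethylnonane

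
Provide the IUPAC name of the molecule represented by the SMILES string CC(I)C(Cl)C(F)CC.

The parent chain contains 6 carbons (hexane).
Choose the numbering such that the substituent locant set {2,3,4} is lower than {3,4,5} at the first point of difference.
This places a chloro group at C-3; a fluoro group at C-4; an iodo group at C-2.
The substituents are ordered alphabetically, ignoring any di-/tri- multipliers.
The name is 3-chloro-4-fluoro-2-iodohexane.

3-chloro-4-fluoro-2-iodohexane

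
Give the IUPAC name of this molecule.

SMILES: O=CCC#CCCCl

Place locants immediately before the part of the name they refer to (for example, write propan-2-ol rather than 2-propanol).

The longest carbon chain that includes the –CHO group and the multiple bond has 6 carbons, so the parent hydride is hexane.
The highest-priority functional group is an aldehyde (terminal –CHO), so the name ends in -al.
A C≡C triple bond in the chain gives the infix -yne-.
Number the chain so that the aldehyde carbon is C-1 by definition.
This places the triple bond between C-3 and C-4; a chloro group at C-6.
Putting it together: 6-chlorohex-3-ynal.

6-chlorohex-3-ynal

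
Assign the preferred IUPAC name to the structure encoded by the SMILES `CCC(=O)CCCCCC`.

nonan-3-one

The longest carbon chain that includes the carbonyl has 9 carbons, so the parent hydride is nonane.
The principal characteristic group is a ketone (C=O on an internal carbon), named with the suffix -one.
Choose the numbering such that numbering from this end puts the carbonyl group at C-3 rather than C-7.
That gives the carbonyl at C-3.
The name is nonan-3-one.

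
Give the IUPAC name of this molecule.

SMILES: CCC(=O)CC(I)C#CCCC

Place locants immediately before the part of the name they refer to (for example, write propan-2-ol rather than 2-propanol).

5-iododec-6-yn-3-one

The longest chain bearing the carbonyl and the multiple bond is 10 carbons long (decane).
The principal characteristic group is a ketone (C=O on an internal carbon), named with the suffix -one.
The chain contains a C≡C triple bond, so the unsaturation ending is -yne.
Choose the numbering such that numbering from this end puts the carbonyl group at C-3 rather than C-8.
With this numbering: the carbonyl at C-3; the triple bond between C-6 and C-7; an iodo group at C-5.
Putting it together: 5-iododec-6-yn-3-one.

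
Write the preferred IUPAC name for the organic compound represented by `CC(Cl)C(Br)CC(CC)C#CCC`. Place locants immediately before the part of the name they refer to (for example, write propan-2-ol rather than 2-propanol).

7-bromo-8-chloro-5-ethylnon-3-yne

The longest chain bearing the multiple bond is 9 carbons long (nonane).
There is one C≡C triple bond, indicated by the ending -yne.
The numbering direction is chosen so that numbering from this end puts the triple bond at C-3 rather than C-6.
This places the triple bond between C-3 and C-4; a bromo group at C-7; a chloro group at C-8; an ethyl group at C-5.
The substituents are ordered alphabetically, ignoring any di-/tri- multipliers.
The name is 7-bromo-8-chloro-5-ethylnon-3-yne.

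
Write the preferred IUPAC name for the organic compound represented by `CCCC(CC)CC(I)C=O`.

4-ethyl-2-iodoheptanal

The longest carbon chain that includes the –CHO group has 7 carbons, so the parent hydride is heptane.
The principal characteristic group is an aldehyde (terminal –CHO), named with the suffix -al.
The numbering direction is chosen so that the aldehyde carbon is C-1 by definition.
That gives an ethyl group at C-4; an iodo group at C-2.
Substituent prefixes are cited in alphabetical order (multiplying prefixes like di-/tri- are ignored for ordering).
Assembling the pieces gives 4-ethyl-2-iodoheptanal.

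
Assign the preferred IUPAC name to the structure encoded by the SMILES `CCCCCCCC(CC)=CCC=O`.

Counting along the main chain through the –CHO group and the multiple bond gives 11 carbons: the parent is undecane.
An aldehyde (terminal –CHO) is the principal characteristic group, giving the suffix -al.
The chain contains a C=C double bond, so the unsaturation ending is -ene.
Choose the numbering such that the aldehyde carbon is C-1 by definition.
With this numbering: the double bond between C-3 and C-4; an ethyl group at C-4.
Putting it together: 4-ethylundec-3-enal.

4-ethylundec-3-enal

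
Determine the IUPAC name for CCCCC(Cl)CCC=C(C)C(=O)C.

The longest carbon chain that includes the carbonyl and the multiple bond has 11 carbons, so the parent hydride is undecane.
The highest-priority functional group is a ketone (C=O on an internal carbon), so the name ends in -one.
There is one C=C double bond, indicated by the ending -ene.
Choose the numbering such that numbering from this end puts the carbonyl group at C-2 rather than C-10.
This places the carbonyl at C-2; the double bond between C-3 and C-4; a chloro group at C-7; a methyl group at C-3.
Substituent prefixes are cited in alphabetical order (multiplying prefixes like di-/tri- are ignored for ordering).
Assembling the pieces gives 7-chloro-3-methylundec-3-en-2-one.

7-chloro-3-methylundec-3-en-2-one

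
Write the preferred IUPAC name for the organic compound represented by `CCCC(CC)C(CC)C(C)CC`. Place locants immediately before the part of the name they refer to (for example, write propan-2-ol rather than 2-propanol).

The parent chain contains 8 carbons (octane).
Number the chain so that the substituent locant set {3,4,5} is lower than {4,5,6} at the first point of difference.
That gives ethyl groups at C-4 and C-5; a methyl group at C-3.
Prefixes are listed alphabetically: ethyl, methyl.
Putting it together: 4,5-diethyl-3-methyloctane.

4,5-diethyl-3-methyloctane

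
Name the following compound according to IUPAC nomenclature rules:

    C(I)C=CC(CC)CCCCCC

The longest chain bearing the multiple bond is 10 carbons long (decane).
The chain contains a C=C double bond, so the unsaturation ending is -ene.
The numbering direction is chosen so that numbering from this end puts the double bond at C-2 rather than C-8.
This places the double bond between C-2 and C-3; an ethyl group at C-4; an iodo group at C-1.
The substituents are ordered alphabetically, ignoring any di-/tri- multipliers.
The name is 4-ethyl-1-iododec-2-ene.

4-ethyl-1-iododec-2-ene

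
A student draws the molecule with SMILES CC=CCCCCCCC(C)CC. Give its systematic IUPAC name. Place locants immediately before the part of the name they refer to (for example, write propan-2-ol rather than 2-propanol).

10-methyldodec-2-ene

The longest carbon chain that includes the multiple bond has 12 carbons, so the parent hydride is dodecane.
The chain contains a C=C double bond, so the unsaturation ending is -ene.
Choose the numbering such that numbering from this end puts the double bond at C-2 rather than C-10.
That gives the double bond between C-2 and C-3; a methyl group at C-10.
Putting it together: 10-methyldodec-2-ene.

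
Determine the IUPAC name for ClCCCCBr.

The parent chain contains 4 carbons (butane).
The numbering direction is chosen so that the locant sets are identical either way, so the alphabetically earlier bromo substituent takes the lower locant (1 rather than 4).
With this numbering: a bromo group at C-1; a chloro group at C-4.
The substituents are ordered alphabetically, ignoring any di-/tri- multipliers.
Assembling the pieces gives 1-bromo-4-chlorobutane.

1-bromo-4-chlorobutane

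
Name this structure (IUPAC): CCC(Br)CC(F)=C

4-bromo-2-fluorohex-1-ene

The longest carbon chain that includes the multiple bond has 6 carbons, so the parent hydride is hexane.
The chain contains a C=C double bond, so the unsaturation ending is -ene.
Number the chain so that numbering from this end puts the double bond at C-1 rather than C-5.
With this numbering: the double bond between C-1 and C-2; a bromo group at C-4; a fluoro group at C-2.
Prefixes are listed alphabetically: bromo, fluoro.
Putting it together: 4-bromo-2-fluorohex-1-ene.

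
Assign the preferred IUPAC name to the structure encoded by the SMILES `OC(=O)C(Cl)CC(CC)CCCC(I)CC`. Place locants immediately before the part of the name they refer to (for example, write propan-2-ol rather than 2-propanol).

The longest chain bearing the –COOH group is 10 carbons long (decane).
The highest-priority functional group is a carboxylic acid (terminal –COOH), so the name ends in -oic acid.
Choose the numbering such that the carboxylic acid carbon is C-1 by definition.
That gives a chloro group at C-2; an ethyl group at C-4; an iodo group at C-8.
Prefixes are listed alphabetically: chloro, ethyl, iodo.
Assembling the pieces gives 2-chloro-4-ethyl-8-iododecanoic acid.

2-chloro-4-ethyl-8-iododecanoic acid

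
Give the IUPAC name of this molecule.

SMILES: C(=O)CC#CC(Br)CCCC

5-bromonon-3-ynal

Counting along the main chain through the –CHO group and the multiple bond gives 9 carbons: the parent is nonane.
The highest-priority functional group is an aldehyde (terminal –CHO), so the name ends in -al.
The chain contains a C≡C triple bond, so the unsaturation ending is -yne.
Choose the numbering such that the aldehyde carbon is C-1 by definition.
This places the triple bond between C-3 and C-4; a bromo group at C-5.
Putting it together: 5-bromonon-3-ynal.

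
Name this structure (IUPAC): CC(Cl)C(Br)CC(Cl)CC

The longest continuous carbon chain has 7 atoms, so the parent hydride is heptane.
Number the chain so that the substituent locant set {2,3,5} is lower than {3,5,6} at the first point of difference.
That gives a bromo group at C-3; chloro groups at C-2 and C-5.
Prefixes are listed alphabetically: bromo, chloro.
The name is 3-bromo-2,5-dichloroheptane.

3-bromo-2,5-dichloroheptane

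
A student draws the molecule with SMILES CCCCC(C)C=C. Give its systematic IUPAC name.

The longest chain bearing the multiple bond is 7 carbons long (heptane).
A C=C double bond in the chain gives the infix -ene-.
Number the chain so that numbering from this end puts the double bond at C-1 rather than C-6.
That gives the double bond between C-1 and C-2; a methyl group at C-3.
The name is 3-methylhept-1-ene.

3-methylhept-1-ene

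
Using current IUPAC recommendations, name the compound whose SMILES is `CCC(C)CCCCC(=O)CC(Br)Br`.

The longest chain bearing the carbonyl is 10 carbons long (decane).
The principal characteristic group is a ketone (C=O on an internal carbon), named with the suffix -one.
Number the chain so that numbering from this end puts the carbonyl group at C-3 rather than C-8.
This places the carbonyl at C-3; two bromo groups at C-1; a methyl group at C-8.
The substituents are ordered alphabetically, ignoring any di-/tri- multipliers.
Putting it together: 1,1-dibromo-8-methyldecan-3-one.

1,1-dibromo-8-methyldecan-3-one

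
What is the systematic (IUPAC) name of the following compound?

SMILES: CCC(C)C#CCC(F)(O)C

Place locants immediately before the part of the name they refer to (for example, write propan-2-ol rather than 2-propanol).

2-fluoro-6-methyloct-4-yn-2-ol

Counting along the main chain through the –OH group and the multiple bond gives 8 carbons: the parent is octane.
The principal characteristic group is an alcohol (–OH), named with the suffix -ol.
There is one C≡C triple bond, indicated by the ending -yne.
Number the chain so that numbering from this end puts the hydroxyl group at C-2 rather than C-7.
This places the hydroxyl at C-2; the triple bond between C-4 and C-5; a fluoro group at C-2; a methyl group at C-6.
Prefixes are listed alphabetically: fluoro, methyl.
Assembling the pieces gives 2-fluoro-6-methyloct-4-yn-2-ol.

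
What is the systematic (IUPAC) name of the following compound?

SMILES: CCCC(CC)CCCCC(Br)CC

3-bromo-8-ethylundecane

The longest continuous carbon chain has 11 atoms, so the parent hydride is undecane.
Number the chain so that the substituent locant set {3,8} is lower than {4,9} at the first point of difference.
That gives a bromo group at C-3; an ethyl group at C-8.
Substituent prefixes are cited in alphabetical order (multiplying prefixes like di-/tri- are ignored for ordering).
Assembling the pieces gives 3-bromo-8-ethylundecane.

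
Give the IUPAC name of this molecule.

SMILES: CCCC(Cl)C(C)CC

4-chloro-3-methylheptane

The parent chain contains 7 carbons (heptane).
Choose the numbering such that the substituent locant set {3,4} is lower than {4,5} at the first point of difference.
That gives a chloro group at C-4; a methyl group at C-3.
Substituent prefixes are cited in alphabetical order (multiplying prefixes like di-/tri- are ignored for ordering).
The name is 4-chloro-3-methylheptane.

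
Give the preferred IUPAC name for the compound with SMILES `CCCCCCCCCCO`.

decan-1-ol

The longest carbon chain that includes the –OH group has 10 carbons, so the parent hydride is decane.
An alcohol (–OH) is the principal characteristic group, giving the suffix -ol.
The numbering direction is chosen so that numbering from this end puts the hydroxyl group at C-1 rather than C-10.
This places the hydroxyl at C-1.
Assembling the pieces gives decan-1-ol.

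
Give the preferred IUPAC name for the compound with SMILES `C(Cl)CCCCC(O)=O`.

Counting along the main chain through the –COOH group gives 6 carbons: the parent is hexane.
A carboxylic acid (terminal –COOH) is the principal characteristic group, giving the suffix -oic acid.
The numbering direction is chosen so that the carboxylic acid carbon is C-1 by definition.
That gives a chloro group at C-6.
Assembling the pieces gives 6-chlorohexanoic acid.

6-chlorohexanoic acid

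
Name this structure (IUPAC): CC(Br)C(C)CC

The longest continuous carbon chain has 5 atoms, so the parent hydride is pentane.
The numbering direction is chosen so that the substituent locant set {2,3} is lower than {3,4} at the first point of difference.
This places a bromo group at C-2; a methyl group at C-3.
Prefixes are listed alphabetically: bromo, methyl.
Putting it together: 2-bromo-3-methylpentane.

2-bromo-3-methylpentane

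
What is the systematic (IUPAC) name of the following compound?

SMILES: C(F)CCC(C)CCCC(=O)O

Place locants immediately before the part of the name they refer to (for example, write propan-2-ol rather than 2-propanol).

The longest chain bearing the –COOH group is 8 carbons long (octane).
The principal characteristic group is a carboxylic acid (terminal –COOH), named with the suffix -oic acid.
Choose the numbering such that the carboxylic acid carbon is C-1 by definition.
With this numbering: a fluoro group at C-8; a methyl group at C-5.
Substituent prefixes are cited in alphabetical order (multiplying prefixes like di-/tri- are ignored for ordering).
Putting it together: 8-fluoro-5-methyloctanoic acid.

8-fluoro-5-methyloctanoic acid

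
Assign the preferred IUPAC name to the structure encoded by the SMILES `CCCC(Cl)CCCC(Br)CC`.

The parent chain contains 10 carbons (decane).
Choose the numbering such that the substituent locant set {3,7} is lower than {4,8} at the first point of difference.
That gives a bromo group at C-3; a chloro group at C-7.
Substituent prefixes are cited in alphabetical order (multiplying prefixes like di-/tri- are ignored for ordering).
The name is 3-bromo-7-chlorodecane.

3-bromo-7-chlorodecane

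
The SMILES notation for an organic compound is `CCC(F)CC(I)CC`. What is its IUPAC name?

The parent chain contains 7 carbons (heptane).
The numbering direction is chosen so that the locant sets are identical either way, so the alphabetically earlier fluoro substituent takes the lower locant (3 rather than 5).
That gives a fluoro group at C-3; an iodo group at C-5.
Substituent prefixes are cited in alphabetical order (multiplying prefixes like di-/tri- are ignored for ordering).
The name is 3-fluoro-5-iodoheptane.

3-fluoro-5-iodoheptane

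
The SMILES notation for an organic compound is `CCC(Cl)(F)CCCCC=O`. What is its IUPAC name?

6-chloro-6-fluorooctanal

Counting along the main chain through the –CHO group gives 8 carbons: the parent is octane.
The highest-priority functional group is an aldehyde (terminal –CHO), so the name ends in -al.
Choose the numbering such that the aldehyde carbon is C-1 by definition.
This places a chloro group at C-6; a fluoro group at C-6.
Prefixes are listed alphabetically: chloro, fluoro.
The name is 6-chloro-6-fluorooctanal.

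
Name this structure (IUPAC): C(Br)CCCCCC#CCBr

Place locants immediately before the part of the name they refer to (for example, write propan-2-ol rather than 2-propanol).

The longest chain bearing the multiple bond is 9 carbons long (nonane).
A C≡C triple bond in the chain gives the infix -yne-.
Choose the numbering such that numbering from this end puts the triple bond at C-2 rather than C-7.
That gives the triple bond between C-2 and C-3; bromo groups at C-1 and C-9.
Assembling the pieces gives 1,9-dibromonon-2-yne.

1,9-dibromonon-2-yne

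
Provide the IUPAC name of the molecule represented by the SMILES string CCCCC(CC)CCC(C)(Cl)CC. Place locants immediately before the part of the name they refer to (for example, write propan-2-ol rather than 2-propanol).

The longest carbon chain is 10 atoms: the parent is decane.
Choose the numbering such that the substituent locant set {3,3,6} is lower than {5,8,8} at the first point of difference.
This places a chloro group at C-3; an ethyl group at C-6; a methyl group at C-3.
Substituent prefixes are cited in alphabetical order (multiplying prefixes like di-/tri- are ignored for ordering).
Putting it together: 3-chloro-6-ethyl-3-methyldecane.

3-chloro-6-ethyl-3-methyldecane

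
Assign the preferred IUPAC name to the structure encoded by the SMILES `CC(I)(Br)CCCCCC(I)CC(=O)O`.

The longest chain bearing the –COOH group is 10 carbons long (decane).
The highest-priority functional group is a carboxylic acid (terminal –COOH), so the name ends in -oic acid.
Number the chain so that the carboxylic acid carbon is C-1 by definition.
This places a bromo group at C-9; iodo groups at C-3 and C-9.
Prefixes are listed alphabetically: bromo, iodo.
Putting it together: 9-bromo-3,9-diiododecanoic acid.

9-bromo-3,9-diiododecanoic acid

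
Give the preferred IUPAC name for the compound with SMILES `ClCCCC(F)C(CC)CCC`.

1-chloro-5-ethyl-4-fluorooctane

The longest continuous carbon chain has 8 atoms, so the parent hydride is octane.
The numbering direction is chosen so that the substituent locant set {1,4,5} is lower than {4,5,8} at the first point of difference.
This places a chloro group at C-1; an ethyl group at C-5; a fluoro group at C-4.
Substituent prefixes are cited in alphabetical order (multiplying prefixes like di-/tri- are ignored for ordering).
Putting it together: 1-chloro-5-ethyl-4-fluorooctane.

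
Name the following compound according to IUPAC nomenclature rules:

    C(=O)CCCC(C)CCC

5-methyloctanal

Counting along the main chain through the –CHO group gives 8 carbons: the parent is octane.
The highest-priority functional group is an aldehyde (terminal –CHO), so the name ends in -al.
The numbering direction is chosen so that the aldehyde carbon is C-1 by definition.
This places a methyl group at C-5.
The name is 5-methyloctanal.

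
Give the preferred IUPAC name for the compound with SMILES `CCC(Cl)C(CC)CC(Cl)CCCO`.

4,7-dichloro-6-ethylnonan-1-ol

The longest carbon chain that includes the –OH group has 9 carbons, so the parent hydride is nonane.
An alcohol (–OH) is the principal characteristic group, giving the suffix -ol.
Choose the numbering such that numbering from this end puts the hydroxyl group at C-1 rather than C-9.
That gives the hydroxyl at C-1; chloro groups at C-4 and C-7; an ethyl group at C-6.
The substituents are ordered alphabetically, ignoring any di-/tri- multipliers.
The name is 4,7-dichloro-6-ethylnonan-1-ol.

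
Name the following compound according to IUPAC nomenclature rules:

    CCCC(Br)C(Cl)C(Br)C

2,4-dibromo-3-chloroheptane

The longest continuous carbon chain has 7 atoms, so the parent hydride is heptane.
Number the chain so that the substituent locant set {2,3,4} is lower than {4,5,6} at the first point of difference.
This places bromo groups at C-2 and C-4; a chloro group at C-3.
Substituent prefixes are cited in alphabetical order (multiplying prefixes like di-/tri- are ignored for ordering).
The name is 2,4-dibromo-3-chloroheptane.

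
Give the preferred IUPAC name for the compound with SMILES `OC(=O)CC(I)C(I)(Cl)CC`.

4-chloro-3,4-diiodohexanoic acid

Counting along the main chain through the –COOH group gives 6 carbons: the parent is hexane.
The highest-priority functional group is a carboxylic acid (terminal –COOH), so the name ends in -oic acid.
Choose the numbering such that the carboxylic acid carbon is C-1 by definition.
This places a chloro group at C-4; iodo groups at C-3 and C-4.
Prefixes are listed alphabetically: chloro, iodo.
Putting it together: 4-chloro-3,4-diiodohexanoic acid.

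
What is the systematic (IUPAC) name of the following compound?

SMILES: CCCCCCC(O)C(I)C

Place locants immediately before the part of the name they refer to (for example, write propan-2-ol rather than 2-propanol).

Counting along the main chain through the –OH group gives 9 carbons: the parent is nonane.
The principal characteristic group is an alcohol (–OH), named with the suffix -ol.
The numbering direction is chosen so that numbering from this end puts the hydroxyl group at C-3 rather than C-7.
That gives the hydroxyl at C-3; an iodo group at C-2.
The name is 2-iodononan-3-ol.

2-iodononan-3-ol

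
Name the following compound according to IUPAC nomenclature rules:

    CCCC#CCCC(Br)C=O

2-bromonon-5-ynal

The longest chain bearing the –CHO group and the multiple bond is 9 carbons long (nonane).
The principal characteristic group is an aldehyde (terminal –CHO), named with the suffix -al.
A C≡C triple bond in the chain gives the infix -yne-.
Number the chain so that the aldehyde carbon is C-1 by definition.
This places the triple bond between C-5 and C-6; a bromo group at C-2.
Putting it together: 2-bromonon-5-ynal.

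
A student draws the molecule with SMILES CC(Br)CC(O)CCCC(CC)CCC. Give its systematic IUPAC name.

2-bromo-8-ethylundecan-4-ol

The longest carbon chain that includes the –OH group has 11 carbons, so the parent hydride is undecane.
The highest-priority functional group is an alcohol (–OH), so the name ends in -ol.
Number the chain so that numbering from this end puts the hydroxyl group at C-4 rather than C-8.
With this numbering: the hydroxyl at C-4; a bromo group at C-2; an ethyl group at C-8.
Prefixes are listed alphabetically: bromo, ethyl.
Assembling the pieces gives 2-bromo-8-ethylundecan-4-ol.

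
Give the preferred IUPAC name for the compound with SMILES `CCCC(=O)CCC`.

The longest carbon chain that includes the carbonyl has 7 carbons, so the parent hydride is heptane.
The principal characteristic group is a ketone (C=O on an internal carbon), named with the suffix -one.
The molecule is symmetric, so either numbering direction gives the same locants.
With this numbering: the carbonyl at C-4.
Assembling the pieces gives heptan-4-one.

heptan-4-one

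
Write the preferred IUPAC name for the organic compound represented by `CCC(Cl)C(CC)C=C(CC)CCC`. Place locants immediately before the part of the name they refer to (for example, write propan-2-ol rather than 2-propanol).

7-chloro-4,6-diethylnon-4-ene

The longest carbon chain that includes the multiple bond has 9 carbons, so the parent hydride is nonane.
The chain contains a C=C double bond, so the unsaturation ending is -ene.
Number the chain so that numbering from this end puts the double bond at C-4 rather than C-5.
That gives the double bond between C-4 and C-5; a chloro group at C-7; ethyl groups at C-4 and C-6.
The substituents are ordered alphabetically, ignoring any di-/tri- multipliers.
Assembling the pieces gives 7-chloro-4,6-diethylnon-4-ene.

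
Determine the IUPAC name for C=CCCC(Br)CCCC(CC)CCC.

5-bromo-9-ethyldodec-1-ene

The longest chain bearing the multiple bond is 12 carbons long (dodecane).
There is one C=C double bond, indicated by the ending -ene.
The numbering direction is chosen so that numbering from this end puts the double bond at C-1 rather than C-11.
This places the double bond between C-1 and C-2; a bromo group at C-5; an ethyl group at C-9.
The substituents are ordered alphabetically, ignoring any di-/tri- multipliers.
Assembling the pieces gives 5-bromo-9-ethyldodec-1-ene.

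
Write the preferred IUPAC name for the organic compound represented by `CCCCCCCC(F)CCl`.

The longest continuous carbon chain has 9 atoms, so the parent hydride is nonane.
Choose the numbering such that the substituent locant set {1,2} is lower than {8,9} at the first point of difference.
With this numbering: a chloro group at C-1; a fluoro group at C-2.
Prefixes are listed alphabetically: chloro, fluoro.
Putting it together: 1-chloro-2-fluorononane.

1-chloro-2-fluorononane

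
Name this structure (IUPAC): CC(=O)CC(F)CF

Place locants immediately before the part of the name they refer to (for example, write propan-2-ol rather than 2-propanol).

4,5-difluoropentan-2-one

The longest carbon chain that includes the carbonyl has 5 carbons, so the parent hydride is pentane.
The highest-priority functional group is a ketone (C=O on an internal carbon), so the name ends in -one.
Choose the numbering such that numbering from this end puts the carbonyl group at C-2 rather than C-4.
That gives the carbonyl at C-2; fluoro groups at C-4 and C-5.
Assembling the pieces gives 4,5-difluoropentan-2-one.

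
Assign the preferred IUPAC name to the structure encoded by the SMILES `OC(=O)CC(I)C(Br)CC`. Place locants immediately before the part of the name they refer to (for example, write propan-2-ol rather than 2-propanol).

The longest chain bearing the –COOH group is 6 carbons long (hexane).
A carboxylic acid (terminal –COOH) is the principal characteristic group, giving the suffix -oic acid.
Number the chain so that the carboxylic acid carbon is C-1 by definition.
This places a bromo group at C-4; an iodo group at C-3.
The substituents are ordered alphabetically, ignoring any di-/tri- multipliers.
Assembling the pieces gives 4-bromo-3-iodohexanoic acid.

4-bromo-3-iodohexanoic acid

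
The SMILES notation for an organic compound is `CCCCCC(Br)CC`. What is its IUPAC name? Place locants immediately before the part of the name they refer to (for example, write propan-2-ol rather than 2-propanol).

3-bromooctane

The longest carbon chain is 8 atoms: the parent is octane.
Choose the numbering such that the substituent locant set {3} is lower than {6} at the first point of difference.
That gives a bromo group at C-3.
Assembling the pieces gives 3-bromooctane.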